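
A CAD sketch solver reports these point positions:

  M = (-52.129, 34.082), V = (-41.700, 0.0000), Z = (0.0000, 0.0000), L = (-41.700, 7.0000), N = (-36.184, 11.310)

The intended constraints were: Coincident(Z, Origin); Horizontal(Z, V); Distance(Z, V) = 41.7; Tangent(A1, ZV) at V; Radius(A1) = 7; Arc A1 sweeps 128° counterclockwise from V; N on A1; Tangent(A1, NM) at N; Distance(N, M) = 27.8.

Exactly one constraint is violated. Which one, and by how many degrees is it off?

Tangent(A1, NM) at N — off by 3.00°.

Z = (0.00, 0.00) ✓; Z.y = 0.00, V.y = 0.00 ✓; |ZV| = 41.70 ✓; ∠(LV, VZ) = 90.00° ✓; |LV| = 7.000 ✓; bearing(L→N) − bearing(L→V) = 128.0° ✓; |LN| = 7.000 ✓; ∠(LN, NM) = 93.00° ✗; |NM| = 27.80 ✓.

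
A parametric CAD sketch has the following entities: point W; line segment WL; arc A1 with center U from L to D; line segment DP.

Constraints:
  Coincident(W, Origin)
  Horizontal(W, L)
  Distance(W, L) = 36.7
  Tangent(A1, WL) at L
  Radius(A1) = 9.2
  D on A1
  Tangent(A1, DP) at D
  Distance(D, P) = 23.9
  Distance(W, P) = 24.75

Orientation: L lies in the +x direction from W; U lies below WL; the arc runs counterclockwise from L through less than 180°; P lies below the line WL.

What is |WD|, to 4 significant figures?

30.07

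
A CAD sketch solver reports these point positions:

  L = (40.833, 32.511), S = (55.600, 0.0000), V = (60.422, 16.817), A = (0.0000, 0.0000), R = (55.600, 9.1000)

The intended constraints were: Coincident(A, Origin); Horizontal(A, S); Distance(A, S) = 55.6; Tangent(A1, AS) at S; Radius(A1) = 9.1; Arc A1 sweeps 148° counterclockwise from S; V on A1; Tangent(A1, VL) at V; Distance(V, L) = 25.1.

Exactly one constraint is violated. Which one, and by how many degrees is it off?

Tangent(A1, VL) at V — off by 6.70°.

A = (0.00, 0.00) ✓; A.y = 0.00, S.y = 0.00 ✓; |AS| = 55.60 ✓; ∠(RS, SA) = 90.00° ✓; |RS| = 9.100 ✓; bearing(R→V) − bearing(R→S) = 148.0° ✓; |RV| = 9.100 ✓; ∠(RV, VL) = 96.70° ✗; |VL| = 25.10 ✓.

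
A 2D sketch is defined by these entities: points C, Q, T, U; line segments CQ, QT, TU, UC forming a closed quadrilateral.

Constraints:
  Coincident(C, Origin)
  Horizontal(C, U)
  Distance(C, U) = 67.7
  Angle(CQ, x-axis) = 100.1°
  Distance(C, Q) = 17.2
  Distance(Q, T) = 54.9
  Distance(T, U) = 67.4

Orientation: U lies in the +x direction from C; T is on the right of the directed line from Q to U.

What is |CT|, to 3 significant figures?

37.8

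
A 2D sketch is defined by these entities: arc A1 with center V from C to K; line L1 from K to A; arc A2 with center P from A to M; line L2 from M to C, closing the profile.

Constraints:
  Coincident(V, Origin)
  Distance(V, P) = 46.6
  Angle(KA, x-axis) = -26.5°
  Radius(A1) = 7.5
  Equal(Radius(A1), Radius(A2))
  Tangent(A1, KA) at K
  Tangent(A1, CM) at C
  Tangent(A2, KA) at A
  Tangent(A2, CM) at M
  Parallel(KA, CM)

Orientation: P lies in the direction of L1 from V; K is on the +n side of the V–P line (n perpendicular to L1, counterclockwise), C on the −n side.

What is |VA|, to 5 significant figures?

47.200

The slot axis is L1's direction at -26.5°, so u = (cos -26.5°, sin -26.5°) = (0.89493, -0.44620) and n = (−sin -26.5°, cos -26.5°) = (0.44620, 0.89493). V is at the origin and P lies 46.6 along u from V, so P = 46.6·u = (41.704, -20.793). Tangency of A1 to both parallel lines with radius 7.5 puts K and C at V ± 7.5·n: K = (3.3465, 6.7120), C = (-3.3465, -6.7120). Equal radii place A and M the same way about P: A = P + 7.5·n = (45.050, -14.081), M = P − 7.5·n = (38.357, -27.505). Then |VA| = |A − V| = 47.200.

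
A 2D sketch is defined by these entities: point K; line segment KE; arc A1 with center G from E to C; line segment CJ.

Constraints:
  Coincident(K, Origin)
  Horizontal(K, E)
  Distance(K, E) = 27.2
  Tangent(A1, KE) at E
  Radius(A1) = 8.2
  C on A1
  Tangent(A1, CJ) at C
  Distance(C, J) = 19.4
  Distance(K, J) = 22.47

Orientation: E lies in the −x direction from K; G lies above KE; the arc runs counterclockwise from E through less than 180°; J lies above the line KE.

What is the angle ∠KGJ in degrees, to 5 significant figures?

51.450°

K is at the origin; KE is horizontal with |KE| = 27.2 and E on the −x side, so E = (-27.200, 0.0000). A1 meets KE tangentially, so GE is at right angles to KE, so G = E + (0, 8.2) = (-27.200, 8.2000). Since GC ⟂ CJ (tangency), |GJ| = √(8.2² + 19.4²) = 21.062 regardless of where C sits on A1. So J lies on both circle(K, 22.47) and circle(G, 21.062); the above-KE intersection is J = (-9.8786, 20.182). C is the foot of the tangent from J: C = (-20.278, 3.8046).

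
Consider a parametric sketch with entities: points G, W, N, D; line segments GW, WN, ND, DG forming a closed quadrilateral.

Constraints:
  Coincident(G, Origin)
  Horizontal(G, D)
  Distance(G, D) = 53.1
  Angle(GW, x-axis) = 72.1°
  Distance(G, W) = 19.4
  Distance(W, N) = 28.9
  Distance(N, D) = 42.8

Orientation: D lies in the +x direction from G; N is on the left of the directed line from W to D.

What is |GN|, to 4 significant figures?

46.05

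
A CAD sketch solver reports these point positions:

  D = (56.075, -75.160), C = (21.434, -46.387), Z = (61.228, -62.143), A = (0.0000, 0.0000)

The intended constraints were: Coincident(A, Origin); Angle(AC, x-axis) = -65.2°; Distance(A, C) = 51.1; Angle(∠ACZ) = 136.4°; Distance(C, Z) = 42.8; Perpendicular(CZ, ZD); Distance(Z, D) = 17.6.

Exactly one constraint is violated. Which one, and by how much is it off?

Distance(Z, D) = 17.6 — off by 3.60.

A = (0.00, 0.00) ✓; AC at -65.20° ✓; |AC| = 51.10 ✓; ∠ACZ = 136.4° ✓; |CZ| = 42.80 ✓; ∠(CZ, ZD) = 90.00° ✓; |ZD| = 14.00 ✗.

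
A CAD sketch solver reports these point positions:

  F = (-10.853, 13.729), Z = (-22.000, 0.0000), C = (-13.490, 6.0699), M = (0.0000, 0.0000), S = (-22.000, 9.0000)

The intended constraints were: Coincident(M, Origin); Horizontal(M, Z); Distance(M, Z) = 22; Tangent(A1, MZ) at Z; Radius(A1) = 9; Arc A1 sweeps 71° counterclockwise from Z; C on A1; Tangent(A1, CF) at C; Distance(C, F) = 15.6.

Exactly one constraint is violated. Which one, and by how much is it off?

Distance(C, F) = 15.6 — off by 7.50.

M = (0.00, 0.00) ✓; M.y = 0.00, Z.y = 0.00 ✓; |MZ| = 22.00 ✓; ∠(SZ, ZM) = 90.00° ✓; |SZ| = 9.000 ✓; bearing(S→C) − bearing(S→Z) = 71.00° ✓; |SC| = 9.000 ✓; ∠(SC, CF) = 90.00° ✓; |CF| = 8.100 ✗.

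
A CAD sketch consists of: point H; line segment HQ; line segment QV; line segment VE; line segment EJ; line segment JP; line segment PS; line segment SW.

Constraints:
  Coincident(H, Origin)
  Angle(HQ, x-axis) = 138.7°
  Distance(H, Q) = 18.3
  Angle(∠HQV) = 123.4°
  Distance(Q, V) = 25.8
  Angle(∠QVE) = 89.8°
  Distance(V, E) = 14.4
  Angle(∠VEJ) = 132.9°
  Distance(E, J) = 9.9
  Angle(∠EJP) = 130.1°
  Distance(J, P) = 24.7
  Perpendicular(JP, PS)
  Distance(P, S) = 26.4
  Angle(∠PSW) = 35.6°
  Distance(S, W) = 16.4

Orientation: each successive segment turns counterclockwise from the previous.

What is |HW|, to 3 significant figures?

17.6

H is at the origin; HQ runs at 138.7° with length 18.3, so Q = (-13.7, 12.1). ∠HQV = 123.4° gives QV at -165° from the x-axis; with |QV| = 25.8, V = (-38.6, 5.27). ∠QVE = 89.8° gives VE at -74.5° from the x-axis; with |VE| = 14.4, E = (-34.8, -8.61). ∠VEJ = 132.9° gives EJ at -27.4° from the x-axis; with |EJ| = 9.9, J = (-26.0, -13.2). ∠EJP = 130.1° gives JP at 22.5° from the x-axis; with |JP| = 24.7, P = (-3.18, -3.71). JP ⟂ PS, so PS runs at 112°; with |PS| = 26.4, S = (-13.3, 20.7). ∠PSW = 35.6° gives SW at -103° from the x-axis; with |SW| = 16.4, W = (-17.0, 4.71). Then |HW| = |W − H| = 17.6.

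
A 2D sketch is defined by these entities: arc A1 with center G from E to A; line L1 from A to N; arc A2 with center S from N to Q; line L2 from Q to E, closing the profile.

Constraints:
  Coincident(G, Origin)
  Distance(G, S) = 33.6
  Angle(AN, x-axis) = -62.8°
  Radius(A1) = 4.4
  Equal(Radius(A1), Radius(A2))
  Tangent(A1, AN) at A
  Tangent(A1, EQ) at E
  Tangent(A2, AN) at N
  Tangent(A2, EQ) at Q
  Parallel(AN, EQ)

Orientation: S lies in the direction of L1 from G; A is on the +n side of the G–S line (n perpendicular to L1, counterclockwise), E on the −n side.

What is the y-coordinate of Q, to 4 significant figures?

-31.90

The slot axis is L1's direction at -62.8°, so u = (cos -62.8°, sin -62.8°) = (0.4571, -0.8894) and n = (−sin -62.8°, cos -62.8°) = (0.8894, 0.4571). G is at the origin and S lies 33.6 along u from G, so S = 33.6·u = (15.36, -29.88). Tangency of A1 to both parallel lines with radius 4.4 puts A and E at G ± 4.4·n: A = (3.913, 2.011), E = (-3.913, -2.011). Equal radii place N and Q the same way about S: N = S + 4.4·n = (19.27, -27.87), Q = S − 4.4·n = (11.45, -31.90). So Q.y = -31.90.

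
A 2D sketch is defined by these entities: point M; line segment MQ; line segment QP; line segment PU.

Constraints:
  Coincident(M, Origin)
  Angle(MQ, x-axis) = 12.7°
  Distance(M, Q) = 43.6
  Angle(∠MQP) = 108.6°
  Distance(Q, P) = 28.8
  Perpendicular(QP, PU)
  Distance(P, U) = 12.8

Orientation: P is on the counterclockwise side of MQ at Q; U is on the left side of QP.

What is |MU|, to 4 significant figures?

51.36

∠MQP = 108.6°, so QP runs at 12.7° + (180° − 108.6°) = 84.10° from the x-axis; with |QP| = 28.8, P = Q + 28.8·(cos 84.10°, sin 84.10°) = (45.49, 38.23). QP ⟂ PU; with |PU| = 12.8 on the left of QP, U = P + 12.8·(-0.9947, 0.1028) = (32.76, 39.55). Then |MU| = |U − M| = 51.36.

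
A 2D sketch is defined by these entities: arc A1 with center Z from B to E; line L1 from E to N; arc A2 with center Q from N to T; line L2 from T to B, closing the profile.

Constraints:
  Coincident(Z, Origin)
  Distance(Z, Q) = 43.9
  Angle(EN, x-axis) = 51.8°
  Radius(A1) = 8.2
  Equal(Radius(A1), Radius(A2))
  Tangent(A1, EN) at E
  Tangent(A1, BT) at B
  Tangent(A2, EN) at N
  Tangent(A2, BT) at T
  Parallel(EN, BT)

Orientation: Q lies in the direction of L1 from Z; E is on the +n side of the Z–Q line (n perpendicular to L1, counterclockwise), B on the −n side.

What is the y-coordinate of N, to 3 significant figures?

39.6

The slot axis is L1's direction at 51.8°, so u = (cos 51.8°, sin 51.8°) = (0.618, 0.786) and n = (−sin 51.8°, cos 51.8°) = (-0.786, 0.618). Z is at the origin and Q lies 43.9 along u from Z, so Q = 43.9·u = (27.1, 34.5). Tangency of A1 to both parallel lines with radius 8.2 puts E and B at Z ± 8.2·n: E = (-6.44, 5.07), B = (6.44, -5.07). Equal radii place N and T the same way about Q: N = Q + 8.2·n = (20.7, 39.6), T = Q − 8.2·n = (33.6, 29.4). So N.y = 39.6.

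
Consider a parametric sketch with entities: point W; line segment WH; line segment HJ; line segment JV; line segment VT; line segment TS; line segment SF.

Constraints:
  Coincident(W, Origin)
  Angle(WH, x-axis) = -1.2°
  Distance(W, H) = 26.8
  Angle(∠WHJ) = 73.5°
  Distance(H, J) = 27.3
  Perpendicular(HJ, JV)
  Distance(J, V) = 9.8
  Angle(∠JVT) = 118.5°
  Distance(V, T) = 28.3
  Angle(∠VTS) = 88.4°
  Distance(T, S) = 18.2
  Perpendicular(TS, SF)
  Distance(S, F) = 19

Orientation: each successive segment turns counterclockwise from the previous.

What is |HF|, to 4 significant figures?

11.24

W is at the origin; WH runs at -1.2° with length 26.8, so H = (26.79, -0.5613). ∠WHJ = 73.5° gives HJ at 105.3° from the x-axis; with |HJ| = 27.3, J = (19.59, 25.77). HJ is perpendicular to JV, so JV runs at -164.7°; with |JV| = 9.8, V = (10.14, 23.19). ∠JVT = 118.5° gives VT at -103.2° from the x-axis; with |VT| = 28.3, T = (3.675, -4.367). ∠VTS = 88.4° gives TS at -11.60° from the x-axis; with |TS| = 18.2, S = (21.50, -8.027). The perpendicularity gives SF at right angles to TS, so SF runs at 78.40°; with |SF| = 19.0, F = (25.32, 10.59). Then |HF| = |F − H| = 11.24.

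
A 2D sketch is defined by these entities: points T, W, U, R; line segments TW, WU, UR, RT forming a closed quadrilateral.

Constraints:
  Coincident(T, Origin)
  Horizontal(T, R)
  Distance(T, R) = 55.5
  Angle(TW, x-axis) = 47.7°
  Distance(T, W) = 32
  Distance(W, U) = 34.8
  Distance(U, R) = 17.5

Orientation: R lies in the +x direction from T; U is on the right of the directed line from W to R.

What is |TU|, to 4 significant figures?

39.69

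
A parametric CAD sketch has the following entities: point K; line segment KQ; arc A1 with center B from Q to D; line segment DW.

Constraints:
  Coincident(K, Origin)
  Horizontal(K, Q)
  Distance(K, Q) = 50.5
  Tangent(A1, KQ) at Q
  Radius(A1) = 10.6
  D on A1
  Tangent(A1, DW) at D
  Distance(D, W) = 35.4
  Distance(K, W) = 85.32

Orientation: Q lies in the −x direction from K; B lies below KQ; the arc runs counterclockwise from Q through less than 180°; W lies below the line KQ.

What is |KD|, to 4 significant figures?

59.92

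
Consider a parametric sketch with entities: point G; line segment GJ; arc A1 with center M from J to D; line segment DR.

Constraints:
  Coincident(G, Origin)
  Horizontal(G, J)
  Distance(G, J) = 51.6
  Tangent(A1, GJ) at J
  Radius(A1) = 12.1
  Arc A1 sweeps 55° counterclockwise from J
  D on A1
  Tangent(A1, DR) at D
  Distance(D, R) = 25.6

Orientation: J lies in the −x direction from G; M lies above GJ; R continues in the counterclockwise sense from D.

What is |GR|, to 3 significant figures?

37.6

On A1, J sits at bearing -90° from M; a 55° counterclockwise sweep puts D at bearing -35°, so D = M + 12.1·(cos -35°, sin -35°) = (-41.7, 5.16). A1 meets DR tangentially, so MD is at right angles to DR, so DR runs along (−sin -35°, cos -35°); with |DR| = 25.6, R = (-27.0, 26.1). Then |GR| = |R − G| = 37.6.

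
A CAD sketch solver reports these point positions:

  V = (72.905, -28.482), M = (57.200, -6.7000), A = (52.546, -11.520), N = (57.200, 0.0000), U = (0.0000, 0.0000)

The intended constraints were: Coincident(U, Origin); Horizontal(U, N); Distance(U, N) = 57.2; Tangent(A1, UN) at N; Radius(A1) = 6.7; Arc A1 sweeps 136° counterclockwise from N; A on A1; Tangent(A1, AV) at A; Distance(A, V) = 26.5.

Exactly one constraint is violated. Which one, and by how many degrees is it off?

Tangent(A1, AV) at A — off by 4.20°.

U = (0.00, 0.00) ✓; U.y = 0.00, N.y = 0.00 ✓; |UN| = 57.20 ✓; ∠(MN, NU) = 90.00° ✓; |MN| = 6.700 ✓; bearing(M→A) − bearing(M→N) = 136.0° ✓; |MA| = 6.700 ✓; ∠(MA, AV) = 85.80° ✗; |AV| = 26.50 ✓.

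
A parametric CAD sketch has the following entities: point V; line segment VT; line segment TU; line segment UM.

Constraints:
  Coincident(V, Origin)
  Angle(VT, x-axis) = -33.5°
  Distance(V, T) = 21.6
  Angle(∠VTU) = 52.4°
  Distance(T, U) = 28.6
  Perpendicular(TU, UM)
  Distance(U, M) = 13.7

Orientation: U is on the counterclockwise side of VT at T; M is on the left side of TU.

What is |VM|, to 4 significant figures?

15.79

V is at the origin; VT runs at -33.5° with length 21.6, so T = 21.6·(cos -33.5°, sin -33.5°) = (18.01, -11.92). ∠VTU = 52.4°, so TU runs at -33.5° + (180° − 52.4°) = 94.10° from the x-axis; with |TU| = 28.6, U = T + 28.6·(cos 94.10°, sin 94.10°) = (15.97, 16.60). TU ⟂ UM; with |UM| = 13.7 on the left of TU, M = U + 13.7·(-0.9974, -0.07150) = (2.302, 15.63). Then |VM| = |M − V| = 15.79.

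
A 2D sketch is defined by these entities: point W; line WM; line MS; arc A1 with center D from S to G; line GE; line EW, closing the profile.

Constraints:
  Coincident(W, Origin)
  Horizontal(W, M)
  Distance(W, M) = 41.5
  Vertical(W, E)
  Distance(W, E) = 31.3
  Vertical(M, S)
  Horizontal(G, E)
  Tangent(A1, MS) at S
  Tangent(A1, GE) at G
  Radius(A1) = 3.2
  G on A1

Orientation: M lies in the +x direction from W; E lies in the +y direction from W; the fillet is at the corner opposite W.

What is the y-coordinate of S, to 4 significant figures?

28.10

W is at the origin; W and M share the same y with |WM| = 41.5 and M on the +x side, so M = (41.50, 0.000). W and E share the same x with |WE| = 31.3 and E on the +y side, so E = (0.000, 31.30). The virtual corner opposite W is at (41.50, 31.30). The tangent condition forces DS to be normal to MS and A1 meets GE tangentially, so DG is at right angles to GE, with radius 3.2, so the center D sits 3.2 in from both sides at D = (38.30, 28.10). That places the tangent points at S = (41.50, 28.10) on MS and G = (38.30, 31.30) on GE. So S.y = 28.10.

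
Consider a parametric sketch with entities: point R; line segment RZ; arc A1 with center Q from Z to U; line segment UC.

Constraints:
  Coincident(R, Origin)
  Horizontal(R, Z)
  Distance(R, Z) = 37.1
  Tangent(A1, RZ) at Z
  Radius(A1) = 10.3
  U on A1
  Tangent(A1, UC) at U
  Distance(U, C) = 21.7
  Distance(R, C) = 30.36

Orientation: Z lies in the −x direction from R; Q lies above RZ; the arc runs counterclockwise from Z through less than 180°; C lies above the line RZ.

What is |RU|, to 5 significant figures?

28.538

R is at the origin; R and Z share the same y with |RZ| = 37.1 and Z on the −x side, so Z = (-37.100, 0.0000). Tangency of A1 to RZ means the radius QZ is perpendicular to RZ, so Q = Z + (0, 10.3) = (-37.100, 10.300). Since QU ⟂ UC (tangency), |QC| = √(10.3² + 21.7²) = 24.020 regardless of where U sits on A1. So C lies on both circle(R, 30.36) and circle(Q, 24.020); the above-RZ intersection is C = (-17.797, 24.596). U is the foot of the tangent from C: U = (-28.013, 5.4513).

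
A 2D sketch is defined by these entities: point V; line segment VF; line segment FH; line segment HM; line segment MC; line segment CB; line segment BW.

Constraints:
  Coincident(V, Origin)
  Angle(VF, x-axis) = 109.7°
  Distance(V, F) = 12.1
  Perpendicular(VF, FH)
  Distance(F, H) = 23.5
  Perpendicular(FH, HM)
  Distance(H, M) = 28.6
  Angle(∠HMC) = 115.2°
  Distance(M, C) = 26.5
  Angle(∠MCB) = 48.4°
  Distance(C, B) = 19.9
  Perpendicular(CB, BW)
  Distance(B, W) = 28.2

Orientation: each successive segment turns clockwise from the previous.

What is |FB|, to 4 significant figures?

21.42

∠HMC = 115.2° gives MC at -135.1° from the x-axis; with |MC| = 26.5, C = (8.916, -26.32). ∠MCB = 48.4° gives CB at 93.30° from the x-axis; with |CB| = 19.9, B = (7.770, -6.451). Then |FB| = |B − F| = 21.42.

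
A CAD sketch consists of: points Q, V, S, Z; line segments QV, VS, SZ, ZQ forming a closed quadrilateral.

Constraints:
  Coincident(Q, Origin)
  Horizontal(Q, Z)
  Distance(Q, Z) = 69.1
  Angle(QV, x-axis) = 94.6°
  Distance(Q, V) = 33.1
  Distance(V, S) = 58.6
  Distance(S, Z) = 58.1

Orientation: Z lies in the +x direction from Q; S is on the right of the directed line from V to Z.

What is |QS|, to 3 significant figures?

27.5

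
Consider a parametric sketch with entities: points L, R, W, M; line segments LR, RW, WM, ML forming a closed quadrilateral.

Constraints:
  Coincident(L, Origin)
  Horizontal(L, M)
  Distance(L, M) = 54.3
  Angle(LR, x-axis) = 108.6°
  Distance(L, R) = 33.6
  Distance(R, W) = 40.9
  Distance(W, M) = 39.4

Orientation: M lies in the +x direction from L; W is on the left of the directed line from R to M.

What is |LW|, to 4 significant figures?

43.37

Checks: |RW| = 40.90 ✓; |WM| = 39.40 ✓.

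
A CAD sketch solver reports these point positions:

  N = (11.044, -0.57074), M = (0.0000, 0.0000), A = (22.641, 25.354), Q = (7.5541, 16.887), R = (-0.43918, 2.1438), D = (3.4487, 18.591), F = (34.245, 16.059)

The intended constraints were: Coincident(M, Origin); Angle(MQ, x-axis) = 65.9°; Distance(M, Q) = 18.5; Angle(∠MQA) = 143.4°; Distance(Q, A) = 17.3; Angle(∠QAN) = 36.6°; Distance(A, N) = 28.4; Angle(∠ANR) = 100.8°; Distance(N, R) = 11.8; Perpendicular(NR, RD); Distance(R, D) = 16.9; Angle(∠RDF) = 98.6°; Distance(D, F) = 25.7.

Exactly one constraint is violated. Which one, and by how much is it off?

Distance(D, F) = 25.7 — off by 5.20.

M = (0.00, 0.00) ✓; MQ at 65.90° ✓; |MQ| = 18.50 ✓; ∠MQA = 143.4° ✓; |QA| = 17.30 ✓; ∠QAN = 36.60° ✓; |AN| = 28.40 ✓; ∠ANR = 100.8° ✓; |NR| = 11.80 ✓; ∠(NR, RD) = 90.00° ✓; |RD| = 16.90 ✓; ∠RDF = 98.60° ✓; |DF| = 30.90 ✗.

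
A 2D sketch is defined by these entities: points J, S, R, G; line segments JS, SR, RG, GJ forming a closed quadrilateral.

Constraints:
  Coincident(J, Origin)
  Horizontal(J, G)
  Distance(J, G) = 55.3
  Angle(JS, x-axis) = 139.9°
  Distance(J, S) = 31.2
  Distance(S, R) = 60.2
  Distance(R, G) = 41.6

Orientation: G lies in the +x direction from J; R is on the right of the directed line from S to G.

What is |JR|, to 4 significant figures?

29.13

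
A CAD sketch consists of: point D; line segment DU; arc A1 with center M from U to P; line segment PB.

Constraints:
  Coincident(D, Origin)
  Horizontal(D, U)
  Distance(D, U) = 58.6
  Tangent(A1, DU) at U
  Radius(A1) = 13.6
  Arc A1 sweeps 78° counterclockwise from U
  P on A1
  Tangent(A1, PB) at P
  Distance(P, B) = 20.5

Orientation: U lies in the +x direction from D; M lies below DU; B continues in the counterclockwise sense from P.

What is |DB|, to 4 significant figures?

51.32

D is at the origin; D and U share the same y with |DU| = 58.6 and U on the +x side, so U = (58.60, 0.000). Tangency of A1 to DU means the radius MU is perpendicular to DU, so M = U + (0, -13.6) = (58.60, -13.60). On A1, U sits at bearing 90° from M; a 78° counterclockwise sweep puts P at bearing 168°, so P = M + 13.6·(cos 168°, sin 168°) = (45.30, -10.77). Tangency of A1 to PB means the radius MP is perpendicular to PB, so PB runs along (−sin 168°, cos 168°); with |PB| = 20.5, B = (41.04, -30.82). Then |DB| = |B − D| = 51.32.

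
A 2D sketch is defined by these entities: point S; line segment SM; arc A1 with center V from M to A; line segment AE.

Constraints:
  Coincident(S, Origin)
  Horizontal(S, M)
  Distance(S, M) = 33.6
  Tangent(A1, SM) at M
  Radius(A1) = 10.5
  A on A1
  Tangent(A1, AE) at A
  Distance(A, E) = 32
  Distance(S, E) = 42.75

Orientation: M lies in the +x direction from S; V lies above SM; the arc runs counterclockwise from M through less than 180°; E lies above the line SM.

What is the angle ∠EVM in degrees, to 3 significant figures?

149°

Checks: ∠(VM, MS) = 90.00° ✓; |VM| = 10.50 ✓; |VA| = 10.50 ✓; ∠(VA, AE) = 90.00° ✓; |AE| = 32.00 ✓; |SE| = 42.75 ✓.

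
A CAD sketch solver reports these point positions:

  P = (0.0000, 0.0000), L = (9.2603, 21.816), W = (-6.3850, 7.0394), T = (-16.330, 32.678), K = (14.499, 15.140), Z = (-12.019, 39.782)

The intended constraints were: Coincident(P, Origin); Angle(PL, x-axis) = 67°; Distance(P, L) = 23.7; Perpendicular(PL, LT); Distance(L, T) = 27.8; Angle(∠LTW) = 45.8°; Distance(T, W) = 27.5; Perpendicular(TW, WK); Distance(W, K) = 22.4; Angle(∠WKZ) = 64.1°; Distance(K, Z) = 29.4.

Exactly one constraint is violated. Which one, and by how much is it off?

Distance(K, Z) = 29.4 — off by 6.80.

P = (0.00, 0.00) ✓; PL at 67.00° ✓; |PL| = 23.70 ✓; ∠(PL, LT) = 90.00° ✓; |LT| = 27.80 ✓; ∠LTW = 45.80° ✓; |TW| = 27.50 ✓; ∠(TW, WK) = 90.00° ✓; |WK| = 22.40 ✓; ∠WKZ = 64.10° ✓; |KZ| = 36.20 ✗.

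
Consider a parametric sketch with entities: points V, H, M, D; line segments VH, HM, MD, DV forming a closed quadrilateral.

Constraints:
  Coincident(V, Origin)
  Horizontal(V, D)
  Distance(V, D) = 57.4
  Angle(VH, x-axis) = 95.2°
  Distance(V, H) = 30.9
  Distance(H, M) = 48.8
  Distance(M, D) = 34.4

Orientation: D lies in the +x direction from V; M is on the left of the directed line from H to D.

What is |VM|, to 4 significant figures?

56.27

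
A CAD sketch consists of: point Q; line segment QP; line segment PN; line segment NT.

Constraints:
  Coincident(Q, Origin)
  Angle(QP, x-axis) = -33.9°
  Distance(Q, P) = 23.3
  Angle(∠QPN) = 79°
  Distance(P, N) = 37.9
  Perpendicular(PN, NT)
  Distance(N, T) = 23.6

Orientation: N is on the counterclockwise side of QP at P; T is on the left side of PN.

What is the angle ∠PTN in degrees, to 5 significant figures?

58.090°

Q is at the origin; QP runs at -33.9° with length 23.3, so P = 23.3·(cos -33.9°, sin -33.9°) = (19.339, -12.995). ∠QPN = 79.0°, so PN runs at -33.9° + (180° − 79.0°) = 67.100° from the x-axis; with |PN| = 37.9, N = P + 37.9·(cos 67.100°, sin 67.100°) = (34.087, 21.917). The perpendicularity gives NT at right angles to PN; with |NT| = 23.6 on the left of PN, T = N + 23.6·(-0.92119, 0.38912) = (12.347, 31.101). Then cos ∠PTN = TP·TN / (|TP||TN|), giving 58.090°.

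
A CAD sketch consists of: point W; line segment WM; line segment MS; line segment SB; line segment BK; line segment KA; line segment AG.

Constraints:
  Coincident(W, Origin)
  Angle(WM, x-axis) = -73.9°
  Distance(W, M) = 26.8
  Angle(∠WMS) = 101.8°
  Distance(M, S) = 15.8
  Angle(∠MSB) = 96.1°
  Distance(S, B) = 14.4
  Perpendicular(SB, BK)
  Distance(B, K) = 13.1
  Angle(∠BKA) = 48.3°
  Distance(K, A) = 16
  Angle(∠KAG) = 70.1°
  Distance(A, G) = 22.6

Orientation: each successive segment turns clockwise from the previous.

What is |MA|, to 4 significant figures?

13.88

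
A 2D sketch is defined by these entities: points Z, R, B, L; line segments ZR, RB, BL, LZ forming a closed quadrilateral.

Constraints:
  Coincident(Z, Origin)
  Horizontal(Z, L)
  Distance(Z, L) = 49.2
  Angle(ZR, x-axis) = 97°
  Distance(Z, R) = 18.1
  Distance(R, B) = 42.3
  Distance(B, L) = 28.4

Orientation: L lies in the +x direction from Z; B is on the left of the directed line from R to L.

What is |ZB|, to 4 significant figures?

47.37

Z is at the origin; Z and L share the same y with |ZL| = 49.2 and L in +x, so L = (49.2, 0). ZR runs at 97.0° with |ZR| = 18.1, so R = (-2.206, 17.97). B is determined by |RB| = 42.3 and |BL| = 28.4 together: it lies at the intersection of circle(R, 42.3) and circle(L, 28.4). With |RL| = 54.45, the foot of the radical line on RL is 36.25 from R and the perpendicular offset is √(42.3² − 36.25²) = 21.80. Taking the left-of-RL solution: B = (39.21, 26.58).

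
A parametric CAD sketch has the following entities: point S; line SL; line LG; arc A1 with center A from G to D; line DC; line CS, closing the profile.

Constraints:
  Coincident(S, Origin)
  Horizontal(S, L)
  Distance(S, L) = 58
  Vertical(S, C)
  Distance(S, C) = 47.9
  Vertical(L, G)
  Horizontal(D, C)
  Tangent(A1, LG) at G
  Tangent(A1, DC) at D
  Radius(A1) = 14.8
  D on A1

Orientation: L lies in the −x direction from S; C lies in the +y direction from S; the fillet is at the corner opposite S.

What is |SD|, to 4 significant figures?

64.50

S is at the origin; SL is horizontal with |SL| = 58.0 and L on the −x side, so L = (-58.00, 0.000). SC is vertical with |SC| = 47.9 and C on the +y side, so C = (0.000, 47.90). The virtual corner opposite S is at (-58.00, 47.90). Since A1 is tangent to LG there, AG ⟂ LG and since A1 is tangent to DC there, AD ⟂ DC, with radius 14.8, so the center A sits 14.8 in from both sides at A = (-43.20, 33.10). That places the tangent points at G = (-58.00, 33.10) on LG and D = (-43.20, 47.90) on DC. Then |SD| = |D − S| = 64.50.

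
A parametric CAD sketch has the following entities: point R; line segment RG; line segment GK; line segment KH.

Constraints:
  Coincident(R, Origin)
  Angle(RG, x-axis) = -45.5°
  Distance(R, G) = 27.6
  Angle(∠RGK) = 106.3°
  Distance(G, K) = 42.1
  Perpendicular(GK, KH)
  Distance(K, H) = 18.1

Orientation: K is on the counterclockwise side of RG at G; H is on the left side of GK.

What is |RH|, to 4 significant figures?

50.55

R is at the origin; RG runs at -45.5° with length 27.6, so G = 27.6·(cos -45.5°, sin -45.5°) = (19.35, -19.69). ∠RGK = 106.3°, so GK runs at -45.5° + (180° − 106.3°) = 28.20° from the x-axis; with |GK| = 42.1, K = G + 42.1·(cos 28.20°, sin 28.20°) = (56.45, 0.2087). The perpendicularity gives KH at right angles to GK; with |KH| = 18.1 on the left of GK, H = K + 18.1·(-0.4726, 0.8813) = (47.89, 16.16). Then |RH| = |H − R| = 50.55.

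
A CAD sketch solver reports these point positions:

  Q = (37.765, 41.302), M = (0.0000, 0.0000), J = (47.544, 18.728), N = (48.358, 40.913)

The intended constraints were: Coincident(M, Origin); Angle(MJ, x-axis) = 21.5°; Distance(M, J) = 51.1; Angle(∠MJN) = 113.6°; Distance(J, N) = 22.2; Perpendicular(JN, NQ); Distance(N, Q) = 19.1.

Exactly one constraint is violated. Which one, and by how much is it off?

Distance(N, Q) = 19.1 — off by 8.50.

M = (0.00, 0.00) ✓; MJ at 21.50° ✓; |MJ| = 51.10 ✓; ∠MJN = 113.6° ✓; |JN| = 22.20 ✓; ∠(JN, NQ) = 90.00° ✓; |NQ| = 10.60 ✗.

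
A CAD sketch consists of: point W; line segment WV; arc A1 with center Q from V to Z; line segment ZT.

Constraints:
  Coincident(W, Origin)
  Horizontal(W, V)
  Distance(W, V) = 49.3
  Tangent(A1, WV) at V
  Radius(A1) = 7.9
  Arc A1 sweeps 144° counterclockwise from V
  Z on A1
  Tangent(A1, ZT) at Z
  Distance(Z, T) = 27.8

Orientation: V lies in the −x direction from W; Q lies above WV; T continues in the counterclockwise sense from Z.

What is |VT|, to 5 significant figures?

35.452

On A1, V sits at bearing -90° from Q; a 144° counterclockwise sweep puts Z at bearing 54°, so Z = Q + 7.9·(cos 54°, sin 54°) = (-44.656, 14.291). Tangency of A1 to ZT means the radius QZ is perpendicular to ZT, so ZT runs along (−sin 54°, cos 54°); with |ZT| = 27.8, T = (-67.147, 30.632). Then |VT| = |T − V| = 35.452.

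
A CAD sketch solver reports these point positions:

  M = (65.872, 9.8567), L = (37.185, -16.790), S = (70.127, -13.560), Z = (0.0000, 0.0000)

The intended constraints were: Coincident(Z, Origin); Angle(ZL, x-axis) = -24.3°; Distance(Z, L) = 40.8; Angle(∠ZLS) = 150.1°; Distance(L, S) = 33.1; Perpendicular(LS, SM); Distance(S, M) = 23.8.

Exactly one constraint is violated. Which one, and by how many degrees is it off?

Perpendicular(LS, SM) — off by 4.70°.

Z = (0.00, 0.00) ✓; ZL at -24.30° ✓; |ZL| = 40.80 ✓; ∠ZLS = 150.1° ✓; |LS| = 33.10 ✓; ∠(LS, SM) = 94.70° ✗; |SM| = 23.80 ✓.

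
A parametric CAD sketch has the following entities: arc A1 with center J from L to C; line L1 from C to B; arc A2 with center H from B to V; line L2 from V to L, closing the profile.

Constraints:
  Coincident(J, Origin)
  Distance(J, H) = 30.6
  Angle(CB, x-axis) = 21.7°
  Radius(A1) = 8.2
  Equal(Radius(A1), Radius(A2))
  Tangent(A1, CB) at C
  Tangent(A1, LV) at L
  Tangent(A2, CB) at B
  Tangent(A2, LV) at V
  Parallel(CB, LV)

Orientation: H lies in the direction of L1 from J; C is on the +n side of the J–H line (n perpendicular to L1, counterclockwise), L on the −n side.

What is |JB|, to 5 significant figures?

31.680

Tangency of A1 to both parallel lines with radius 8.2 puts C and L at J ± 8.2·n: C = (-3.0319, 7.6189), L = (3.0319, -7.6189). Equal radii place B and V the same way about H: B = H + 8.2·n = (25.400, 18.933), V = H − 8.2·n = (31.463, 3.6954). Then |JB| = |B − J| = 31.680.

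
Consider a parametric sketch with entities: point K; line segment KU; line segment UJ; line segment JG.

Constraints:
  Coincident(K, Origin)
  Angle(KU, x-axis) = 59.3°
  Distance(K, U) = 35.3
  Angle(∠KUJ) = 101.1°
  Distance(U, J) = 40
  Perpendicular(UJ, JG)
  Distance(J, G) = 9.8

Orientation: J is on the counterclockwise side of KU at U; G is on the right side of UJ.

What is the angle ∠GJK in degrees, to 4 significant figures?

126.5°

K is at the origin; KU runs at 59.3° with length 35.3, so U = 35.3·(cos 59.3°, sin 59.3°) = (18.02, 30.35). ∠KUJ = 101.1°, so UJ runs at 59.3° + (180° − 101.1°) = 138.2° from the x-axis; with |UJ| = 40.0, J = U + 40.0·(cos 138.2°, sin 138.2°) = (-11.80, 57.01). The perpendicularity gives JG at right angles to UJ; with |JG| = 9.8 on the right of UJ, G = J + 9.8·(0.6665, 0.7455) = (-5.265, 64.32). Then cos ∠GJK = JG·JK / (|JG||JK|), giving 126.5°.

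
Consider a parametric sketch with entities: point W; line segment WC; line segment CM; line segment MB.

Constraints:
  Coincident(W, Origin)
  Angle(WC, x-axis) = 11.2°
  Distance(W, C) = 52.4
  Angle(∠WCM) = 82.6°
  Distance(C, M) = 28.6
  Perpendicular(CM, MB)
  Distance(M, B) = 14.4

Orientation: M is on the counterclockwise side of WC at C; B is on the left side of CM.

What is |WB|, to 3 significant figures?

43.5

∠WCM = 82.6°, so CM runs at 11.2° + (180° − 82.6°) = 109° from the x-axis; with |CM| = 28.6, M = C + 28.6·(cos 109°, sin 109°) = (42.3, 37.3). The perpendicularity gives MB at right angles to CM; with |MB| = 14.4 on the left of CM, B = M + 14.4·(-0.948, -0.319) = (28.6, 32.7). Then |WB| = |B − W| = 43.5.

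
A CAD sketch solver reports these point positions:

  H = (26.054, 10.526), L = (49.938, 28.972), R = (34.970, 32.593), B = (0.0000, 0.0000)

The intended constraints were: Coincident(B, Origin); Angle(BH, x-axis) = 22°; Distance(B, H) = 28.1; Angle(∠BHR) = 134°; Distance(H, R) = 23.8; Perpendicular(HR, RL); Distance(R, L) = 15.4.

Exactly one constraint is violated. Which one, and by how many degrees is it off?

Perpendicular(HR, RL) — off by 8.40°.

B = (0.00, 0.00) ✓; BH at 22.00° ✓; |BH| = 28.10 ✓; ∠BHR = 134.0° ✓; |HR| = 23.80 ✓; ∠(HR, RL) = 81.60° ✗; |RL| = 15.40 ✓.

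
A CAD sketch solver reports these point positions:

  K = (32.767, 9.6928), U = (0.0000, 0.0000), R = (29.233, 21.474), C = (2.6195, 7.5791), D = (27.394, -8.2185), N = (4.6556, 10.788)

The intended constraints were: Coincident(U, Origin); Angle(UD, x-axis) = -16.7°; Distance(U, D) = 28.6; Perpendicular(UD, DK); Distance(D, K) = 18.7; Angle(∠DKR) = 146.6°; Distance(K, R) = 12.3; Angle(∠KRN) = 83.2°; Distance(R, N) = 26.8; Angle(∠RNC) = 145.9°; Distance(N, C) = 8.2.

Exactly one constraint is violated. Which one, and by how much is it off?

Distance(N, C) = 8.2 — off by 4.40.

U = (0.00, 0.00) ✓; UD at -16.70° ✓; |UD| = 28.60 ✓; ∠(UD, DK) = 90.00° ✓; |DK| = 18.70 ✓; ∠DKR = 146.6° ✓; |KR| = 12.30 ✓; ∠KRN = 83.20° ✓; |RN| = 26.80 ✓; ∠RNC = 145.9° ✓; |NC| = 3.800 ✗.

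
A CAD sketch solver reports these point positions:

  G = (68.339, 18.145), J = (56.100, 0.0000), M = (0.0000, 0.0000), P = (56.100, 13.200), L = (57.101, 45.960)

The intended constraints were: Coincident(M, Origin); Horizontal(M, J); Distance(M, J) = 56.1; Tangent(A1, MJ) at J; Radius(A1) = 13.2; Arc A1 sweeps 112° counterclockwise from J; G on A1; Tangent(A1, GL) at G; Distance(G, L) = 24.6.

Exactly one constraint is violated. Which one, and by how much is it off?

Distance(G, L) = 24.6 — off by 5.40.

M = (0.00, 0.00) ✓; M.y = 0.00, J.y = 0.00 ✓; |MJ| = 56.10 ✓; ∠(PJ, JM) = 90.00° ✓; |PJ| = 13.20 ✓; bearing(P→G) − bearing(P→J) = 112.0° ✓; |PG| = 13.20 ✓; ∠(PG, GL) = 90.00° ✓; |GL| = 30.00 ✗.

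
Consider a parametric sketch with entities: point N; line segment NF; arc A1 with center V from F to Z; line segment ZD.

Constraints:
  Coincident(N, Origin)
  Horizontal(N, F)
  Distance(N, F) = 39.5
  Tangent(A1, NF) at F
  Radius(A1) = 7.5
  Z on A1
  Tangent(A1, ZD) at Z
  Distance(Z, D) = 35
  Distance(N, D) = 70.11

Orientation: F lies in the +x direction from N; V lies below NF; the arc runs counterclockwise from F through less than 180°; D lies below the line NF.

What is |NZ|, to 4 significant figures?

36.62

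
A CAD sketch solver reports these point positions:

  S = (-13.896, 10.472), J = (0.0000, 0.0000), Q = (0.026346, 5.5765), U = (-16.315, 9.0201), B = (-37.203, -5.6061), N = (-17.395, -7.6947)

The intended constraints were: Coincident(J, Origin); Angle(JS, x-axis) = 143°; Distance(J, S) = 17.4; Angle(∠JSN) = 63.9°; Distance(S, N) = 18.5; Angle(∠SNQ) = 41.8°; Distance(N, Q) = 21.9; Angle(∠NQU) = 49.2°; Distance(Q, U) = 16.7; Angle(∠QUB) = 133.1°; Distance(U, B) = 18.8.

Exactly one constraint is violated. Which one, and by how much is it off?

Distance(U, B) = 18.8 — off by 6.70.

J = (0.00, 0.00) ✓; JS at 143.0° ✓; |JS| = 17.40 ✓; ∠JSN = 63.90° ✓; |SN| = 18.50 ✓; ∠SNQ = 41.80° ✓; |NQ| = 21.90 ✓; ∠NQU = 49.20° ✓; |QU| = 16.70 ✓; ∠QUB = 133.1° ✓; |UB| = 25.50 ✗.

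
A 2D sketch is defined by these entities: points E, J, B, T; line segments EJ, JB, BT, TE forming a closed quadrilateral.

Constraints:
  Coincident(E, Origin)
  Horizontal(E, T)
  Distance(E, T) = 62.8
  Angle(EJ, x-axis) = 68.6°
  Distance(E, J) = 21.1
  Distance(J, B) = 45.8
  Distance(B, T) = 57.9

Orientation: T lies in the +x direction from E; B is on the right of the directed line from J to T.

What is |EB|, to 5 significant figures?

28.290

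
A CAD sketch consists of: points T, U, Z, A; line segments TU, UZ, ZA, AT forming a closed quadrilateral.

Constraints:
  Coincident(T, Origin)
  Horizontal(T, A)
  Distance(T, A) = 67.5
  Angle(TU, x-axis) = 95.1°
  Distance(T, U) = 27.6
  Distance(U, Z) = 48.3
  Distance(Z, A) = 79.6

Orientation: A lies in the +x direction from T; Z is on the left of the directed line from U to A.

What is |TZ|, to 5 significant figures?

71.745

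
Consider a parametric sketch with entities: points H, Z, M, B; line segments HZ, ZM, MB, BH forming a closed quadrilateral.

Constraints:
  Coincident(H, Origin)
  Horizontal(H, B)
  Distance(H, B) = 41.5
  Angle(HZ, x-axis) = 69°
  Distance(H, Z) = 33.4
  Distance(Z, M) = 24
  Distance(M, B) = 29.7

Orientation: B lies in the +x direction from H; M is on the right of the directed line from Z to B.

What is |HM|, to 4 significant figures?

14.58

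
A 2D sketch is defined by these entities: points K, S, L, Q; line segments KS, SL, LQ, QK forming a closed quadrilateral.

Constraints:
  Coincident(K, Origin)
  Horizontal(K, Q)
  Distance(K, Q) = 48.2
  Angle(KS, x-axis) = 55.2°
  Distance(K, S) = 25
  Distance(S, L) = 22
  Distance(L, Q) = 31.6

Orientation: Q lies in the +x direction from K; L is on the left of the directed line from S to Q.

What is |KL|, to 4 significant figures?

44.99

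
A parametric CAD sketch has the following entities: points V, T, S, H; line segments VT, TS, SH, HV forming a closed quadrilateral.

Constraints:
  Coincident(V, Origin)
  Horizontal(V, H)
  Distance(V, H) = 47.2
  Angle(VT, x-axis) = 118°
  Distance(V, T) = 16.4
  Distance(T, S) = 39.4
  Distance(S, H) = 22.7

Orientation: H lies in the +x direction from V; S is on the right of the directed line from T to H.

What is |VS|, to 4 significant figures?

26.38

V is at the origin; VH is horizontal with |VH| = 47.2 and H in +x, so H = (47.2, 0). VT runs at 118.0° with |VT| = 16.4, so T = (-7.699, 14.48). S is determined by |TS| = 39.4 and |SH| = 22.7 together: it lies at the intersection of circle(T, 39.4) and circle(H, 22.7). With |TH| = 56.78, the foot of the radical line on TH is 37.52 from T and the perpendicular offset is √(39.4² − 37.52²) = 12.02. Taking the right-of-TH solution: S = (25.52, -6.713).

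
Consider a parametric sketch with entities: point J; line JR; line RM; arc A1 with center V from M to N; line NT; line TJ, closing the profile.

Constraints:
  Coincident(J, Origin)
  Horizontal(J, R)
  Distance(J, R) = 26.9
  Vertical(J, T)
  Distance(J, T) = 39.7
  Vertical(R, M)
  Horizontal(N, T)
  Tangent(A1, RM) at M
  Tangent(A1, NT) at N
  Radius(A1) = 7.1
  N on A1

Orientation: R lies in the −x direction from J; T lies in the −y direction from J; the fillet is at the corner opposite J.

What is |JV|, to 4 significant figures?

38.14

J is at the origin; JR is horizontal with |JR| = 26.9 and R on the −x side, so R = (-26.90, 0.000). JT is vertical with |JT| = 39.7 and T on the −y side, so T = (0.000, -39.70). The virtual corner opposite J is at (-26.90, -39.70). A1 meets RM tangentially, so VM is at right angles to RM and A1 meets NT tangentially, so VN is at right angles to NT, with radius 7.1, so the center V sits 7.1 in from both sides at V = (-19.80, -32.60). Then |JV| = |V − J| = 38.14.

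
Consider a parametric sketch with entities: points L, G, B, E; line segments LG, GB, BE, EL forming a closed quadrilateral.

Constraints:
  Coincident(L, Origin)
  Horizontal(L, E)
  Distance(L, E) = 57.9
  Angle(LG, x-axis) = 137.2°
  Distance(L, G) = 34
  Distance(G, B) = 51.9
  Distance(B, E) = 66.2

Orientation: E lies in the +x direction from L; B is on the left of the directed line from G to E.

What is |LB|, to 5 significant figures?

55.534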